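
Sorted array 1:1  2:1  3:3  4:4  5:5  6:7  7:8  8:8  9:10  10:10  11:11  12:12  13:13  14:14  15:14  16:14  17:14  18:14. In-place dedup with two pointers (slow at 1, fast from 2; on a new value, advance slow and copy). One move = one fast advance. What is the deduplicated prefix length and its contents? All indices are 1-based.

(s=1,f=2) a[fast]=1=a[slow] dup → fast++
(s=1,f=3) a[fast]=3≠a[slow]=1 write a[2]=3 → slow++,fast++
(s=2,f=4) a[fast]=4≠a[slow]=3 write a[3]=4 → slow++,fast++
(s=3,f=5) a[fast]=5≠a[slow]=4 write a[4]=5 → slow++,fast++
(s=4,f=6) a[fast]=7≠a[slow]=5 write a[5]=7 → slow++,fast++
(s=5,f=7) a[fast]=8≠a[slow]=7 write a[6]=8 → slow++,fast++
(s=6,f=8) a[fast]=8=a[slow] dup → fast++
(s=6,f=9) a[fast]=10≠a[slow]=8 write a[7]=10 → slow++,fast++
(s=7,f=10) a[fast]=10=a[slow] dup → fast++
(s=7,f=11) a[fast]=11≠a[slow]=10 write a[8]=11 → slow++,fast++
(s=8,f=12) a[fast]=12≠a[slow]=11 write a[9]=12 → slow++,fast++
(s=9,f=13) a[fast]=13≠a[slow]=12 write a[10]=13 → slow++,fast++
(s=10,f=14) a[fast]=14≠a[slow]=13 write a[11]=14 → slow++,fast++
(s=11,f=15) a[fast]=14=a[slow] dup → fast++
(s=11,f=16) a[fast]=14=a[slow] dup → fast++
(s=11,f=17) a[fast]=14=a[slow] dup → fast++
(s=11,f=18) a[fast]=14=a[slow] dup → fast++

length 11; prefix = [1, 3, 4, 5, 7, 8, 10, 11, 12, 13, 14]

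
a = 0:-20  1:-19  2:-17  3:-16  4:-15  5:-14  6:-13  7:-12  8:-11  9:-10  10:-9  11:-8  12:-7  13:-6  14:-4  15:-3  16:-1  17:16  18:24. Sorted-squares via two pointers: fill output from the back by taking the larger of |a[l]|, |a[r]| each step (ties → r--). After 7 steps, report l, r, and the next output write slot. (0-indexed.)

[0,18] |-20|<=|24| out[18]=576 → r--
[0,17] |-20|>|16| out[17]=400 → l++
[1,17] |-19|>|16| out[16]=361 → l++
[2,17] |-17|>|16| out[15]=289 → l++
[3,17] |-16|<=|16| out[14]=256 → r--
[3,16] |-16|>|-1| out[13]=256 → l++
[4,16] |-15|>|-1| out[12]=225 → l++

l=5, r=16, next write slot=11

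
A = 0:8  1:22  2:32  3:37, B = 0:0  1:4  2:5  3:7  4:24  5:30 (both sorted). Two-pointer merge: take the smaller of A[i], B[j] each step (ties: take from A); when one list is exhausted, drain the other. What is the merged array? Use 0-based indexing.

[0, 4, 5, 7, 8, 22, 24, 30, 32, 37]

i=0 j=0: A[i]=8>B[j]=0 take 0, j++
i=0 j=1: A[i]=8>B[j]=4 take 4, j++
i=0 j=2: A[i]=8>B[j]=5 take 5, j++
i=0 j=3: A[i]=8>B[j]=7 take 7, j++
i=0 j=4: A[i]=8<=B[j]=24 take 8, i++
i=1 j=4: A[i]=22<=B[j]=24 take 22, i++
i=2 j=4: A[i]=32>B[j]=24 take 24, j++
i=2 j=5: A[i]=32>B[j]=30 take 30, j++
i=2 j=6: B done, take A[i]=32, i++
i=3 j=6: B done, take A[i]=37, i++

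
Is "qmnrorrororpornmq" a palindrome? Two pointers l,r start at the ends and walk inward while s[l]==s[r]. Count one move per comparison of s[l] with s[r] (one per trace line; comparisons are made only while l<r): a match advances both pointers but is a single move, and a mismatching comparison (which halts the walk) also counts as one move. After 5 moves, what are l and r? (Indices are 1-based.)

l=1 r=17: 'q'=='q', l++,r--
l=2 r=16: 'm'=='m', l++,r--
l=3 r=15: 'n'=='n', l++,r--
l=4 r=14: 'r'=='r', l++,r--
l=5 r=13: 'o'=='o', l++,r--

l=6, r=12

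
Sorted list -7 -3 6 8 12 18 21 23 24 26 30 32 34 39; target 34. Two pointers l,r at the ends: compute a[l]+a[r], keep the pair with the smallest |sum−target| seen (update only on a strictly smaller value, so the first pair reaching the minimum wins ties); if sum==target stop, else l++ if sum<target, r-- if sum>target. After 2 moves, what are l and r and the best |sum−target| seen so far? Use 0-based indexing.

l=0 r=13: -7+39=32 d=2 *, l++
l=1 r=13: -3+39=36 d=2, r--

l=1, r=12, best |Δ|=2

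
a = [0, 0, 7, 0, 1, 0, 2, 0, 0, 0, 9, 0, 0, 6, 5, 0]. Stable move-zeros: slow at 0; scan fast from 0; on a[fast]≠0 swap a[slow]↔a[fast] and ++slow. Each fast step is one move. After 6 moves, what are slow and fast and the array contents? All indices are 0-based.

(s=0,f=0) a[fast]=0 → fast++
(s=0,f=1) a[fast]=0 → fast++
(s=0,f=2) a[fast]=7≠0 swap→a[0]=7 → slow++,fast++
(s=1,f=3) a[fast]=0 → fast++
(s=1,f=4) a[fast]=1≠0 swap→a[1]=1 → slow++,fast++
(s=2,f=5) a[fast]=0 → fast++

slow=2, fast=6, a=[7, 1, 0, 0, 0, 0, 2, 0, 0, 0, 9, 0, 0, 6, 5, 0]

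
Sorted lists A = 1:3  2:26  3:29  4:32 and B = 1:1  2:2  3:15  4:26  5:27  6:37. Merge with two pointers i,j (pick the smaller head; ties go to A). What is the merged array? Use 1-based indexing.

[1, 2, 3, 15, 26, 26, 27, 29, 32, 37]

i=1 j=1: A[i]=3>B[j]=1 take 1, j++
i=1 j=2: A[i]=3>B[j]=2 take 2, j++
i=1 j=3: A[i]=3<=B[j]=15 take 3, i++
i=2 j=3: A[i]=26>B[j]=15 take 15, j++
i=2 j=4: A[i]=26<=B[j]=26 take 26, i++
i=3 j=4: A[i]=29>B[j]=26 take 26, j++
i=3 j=5: A[i]=29>B[j]=27 take 27, j++
i=3 j=6: A[i]=29<=B[j]=37 take 29, i++
i=4 j=6: A[i]=32<=B[j]=37 take 32, i++
i=5 j=6: A done, take B[j]=37, j++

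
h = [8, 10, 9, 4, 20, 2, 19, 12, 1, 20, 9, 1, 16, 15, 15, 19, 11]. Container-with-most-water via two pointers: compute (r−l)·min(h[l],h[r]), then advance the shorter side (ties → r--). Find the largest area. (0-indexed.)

max area = 209

l=0 r=16: min(8,11)*16=128 best=128 *, l++
l=1 r=16: min(10,11)*15=150 best=150 *, l++
l=2 r=16: min(9,11)*14=126 best=150, l++
l=3 r=16: min(4,11)*13=52 best=150, l++
l=4 r=16: min(20,11)*12=132 best=150, r--
l=4 r=15: min(20,19)*11=209 best=209 *, r--
l=4 r=14: min(20,15)*10=150 best=209, r--
l=4 r=13: min(20,15)*9=135 best=209, r--
l=4 r=12: min(20,16)*8=128 best=209, r--
l=4 r=11: min(20,1)*7=7 best=209, r--
l=4 r=10: min(20,9)*6=54 best=209, r--
l=4 r=9: min(20,20)*5=100 best=209, r--
l=4 r=8: min(20,1)*4=4 best=209, r--
l=4 r=7: min(20,12)*3=36 best=209, r--
l=4 r=6: min(20,19)*2=38 best=209, r--
l=4 r=5: min(20,2)*1=2 best=209, r--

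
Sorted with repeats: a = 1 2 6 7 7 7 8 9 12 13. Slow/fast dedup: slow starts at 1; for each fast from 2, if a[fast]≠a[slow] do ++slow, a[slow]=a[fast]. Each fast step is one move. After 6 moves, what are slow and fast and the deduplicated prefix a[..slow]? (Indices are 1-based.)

slow=5, fast=8, prefix=[1, 2, 6, 7, 8]

(s=1,f=2) a[fast]=2≠a[slow]=1 write a[2]=2 → slow++,fast++
(s=2,f=3) a[fast]=6≠a[slow]=2 write a[3]=6 → slow++,fast++
(s=3,f=4) a[fast]=7≠a[slow]=6 write a[4]=7 → slow++,fast++
(s=4,f=5) a[fast]=7=a[slow] dup → fast++
(s=4,f=6) a[fast]=7=a[slow] dup → fast++
(s=4,f=7) a[fast]=8≠a[slow]=7 write a[5]=8 → slow++,fast++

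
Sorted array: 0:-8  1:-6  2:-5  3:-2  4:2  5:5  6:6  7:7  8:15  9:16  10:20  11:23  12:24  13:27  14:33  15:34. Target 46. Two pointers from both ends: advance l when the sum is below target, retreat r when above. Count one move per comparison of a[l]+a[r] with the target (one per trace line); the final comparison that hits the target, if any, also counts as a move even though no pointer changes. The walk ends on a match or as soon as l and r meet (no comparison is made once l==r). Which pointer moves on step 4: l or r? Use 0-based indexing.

l=0 r=15: -8+34=26 <46, l++
l=1 r=15: -6+34=28 <46, l++
l=2 r=15: -5+34=29 <46, l++
l=3 r=15: -2+34=32 <46, l++

l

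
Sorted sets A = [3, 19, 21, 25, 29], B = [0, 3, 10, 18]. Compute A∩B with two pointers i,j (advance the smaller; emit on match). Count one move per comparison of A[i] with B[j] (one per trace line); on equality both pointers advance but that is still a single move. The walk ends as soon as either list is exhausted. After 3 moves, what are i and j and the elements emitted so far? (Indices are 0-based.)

i=1, j=3, emitted=[3]

[i=0,j=0] 3>0 → j++
[i=0,j=1] 3==3 emit → i++,j++
[i=1,j=2] 19>10 → j++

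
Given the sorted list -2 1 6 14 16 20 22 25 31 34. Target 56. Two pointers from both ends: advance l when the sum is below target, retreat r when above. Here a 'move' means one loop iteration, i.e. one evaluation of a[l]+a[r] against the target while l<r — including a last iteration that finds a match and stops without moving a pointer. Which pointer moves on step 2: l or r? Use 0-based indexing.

l

[0,9] -2+34=32 <56 → l++
[1,9] 1+34=35 <56 → l++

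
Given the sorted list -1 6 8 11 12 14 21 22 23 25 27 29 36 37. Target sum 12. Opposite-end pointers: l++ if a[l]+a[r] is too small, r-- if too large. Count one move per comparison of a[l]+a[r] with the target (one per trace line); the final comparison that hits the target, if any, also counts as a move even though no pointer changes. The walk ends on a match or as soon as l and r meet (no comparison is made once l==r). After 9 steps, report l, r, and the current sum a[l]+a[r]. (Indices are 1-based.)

l=1, r=5, sum=11

l=1 r=14: -1+37=36 >12, r--
l=1 r=13: -1+36=35 >12, r--
l=1 r=12: -1+29=28 >12, r--
l=1 r=11: -1+27=26 >12, r--
l=1 r=10: -1+25=24 >12, r--
l=1 r=9: -1+23=22 >12, r--
l=1 r=8: -1+22=21 >12, r--
l=1 r=7: -1+21=20 >12, r--
l=1 r=6: -1+14=13 >12, r--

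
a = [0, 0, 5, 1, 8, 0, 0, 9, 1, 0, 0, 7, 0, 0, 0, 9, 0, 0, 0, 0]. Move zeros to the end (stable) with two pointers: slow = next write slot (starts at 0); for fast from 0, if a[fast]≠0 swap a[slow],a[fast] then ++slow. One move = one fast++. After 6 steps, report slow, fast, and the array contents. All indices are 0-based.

slow=3, fast=6, a=[5, 1, 8, 0, 0, 0, 0, 9, 1, 0, 0, 7, 0, 0, 0, 9, 0, 0, 0, 0]

slow=0 fast=0: a[fast]=0, fast++
slow=0 fast=1: a[fast]=0, fast++
slow=0 fast=2: a[fast]=5≠0 swap→a[0]=5, slow++,fast++
slow=1 fast=3: a[fast]=1≠0 swap→a[1]=1, slow++,fast++
slow=2 fast=4: a[fast]=8≠0 swap→a[2]=8, slow++,fast++
slow=3 fast=5: a[fast]=0, fast++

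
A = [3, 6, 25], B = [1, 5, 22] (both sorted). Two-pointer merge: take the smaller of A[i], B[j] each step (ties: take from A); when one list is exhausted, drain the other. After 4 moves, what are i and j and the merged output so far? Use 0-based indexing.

i=2, j=2, merged so far=[1, 3, 5, 6]

[i=0,j=0] A[i]=3>B[j]=1 take 1 → j++
[i=0,j=1] A[i]=3<=B[j]=5 take 3 → i++
[i=1,j=1] A[i]=6>B[j]=5 take 5 → j++
[i=1,j=2] A[i]=6<=B[j]=22 take 6 → i++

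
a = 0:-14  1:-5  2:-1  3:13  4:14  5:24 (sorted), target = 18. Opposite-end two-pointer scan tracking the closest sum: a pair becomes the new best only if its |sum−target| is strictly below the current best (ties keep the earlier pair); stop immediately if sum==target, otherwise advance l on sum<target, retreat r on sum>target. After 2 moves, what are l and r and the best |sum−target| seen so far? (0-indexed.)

[0,5] -14+24=10 d=8 * → l++
[1,5] -5+24=19 d=1 * → r--

l=1, r=4, best |Δ|=1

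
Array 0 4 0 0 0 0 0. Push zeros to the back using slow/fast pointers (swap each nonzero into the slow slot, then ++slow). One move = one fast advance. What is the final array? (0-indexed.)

[4, 0, 0, 0, 0, 0, 0]

slow=0 fast=0: a[fast]=0, fast++
slow=0 fast=1: a[fast]=4≠0 swap→a[0]=4, slow++,fast++
slow=1 fast=2: a[fast]=0, fast++
slow=1 fast=3: a[fast]=0, fast++
slow=1 fast=4: a[fast]=0, fast++
slow=1 fast=5: a[fast]=0, fast++
slow=1 fast=6: a[fast]=0, fast++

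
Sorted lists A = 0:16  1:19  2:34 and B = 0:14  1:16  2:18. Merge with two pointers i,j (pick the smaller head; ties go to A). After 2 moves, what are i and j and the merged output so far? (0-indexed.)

i=1, j=1, merged so far=[14, 16]

i=0 j=0: A[i]=16>B[j]=14 take 14, j++
i=0 j=1: A[i]=16<=B[j]=16 take 16, i++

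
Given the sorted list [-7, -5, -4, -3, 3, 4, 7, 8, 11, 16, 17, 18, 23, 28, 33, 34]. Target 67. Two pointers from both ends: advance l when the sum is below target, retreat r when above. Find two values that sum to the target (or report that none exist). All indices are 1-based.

[1,16] -7+34=27 <67 → l++
[2,16] -5+34=29 <67 → l++
[3,16] -4+34=30 <67 → l++
[4,16] -3+34=31 <67 → l++
[5,16] 3+34=37 <67 → l++
[6,16] 4+34=38 <67 → l++
[7,16] 7+34=41 <67 → l++
[8,16] 8+34=42 <67 → l++
[9,16] 11+34=45 <67 → l++
[10,16] 16+34=50 <67 → l++
[11,16] 17+34=51 <67 → l++
[12,16] 18+34=52 <67 → l++
[13,16] 23+34=57 <67 → l++
[14,16] 28+34=62 <67 → l++
[15,16] 33+34=67 → found

(33, 34)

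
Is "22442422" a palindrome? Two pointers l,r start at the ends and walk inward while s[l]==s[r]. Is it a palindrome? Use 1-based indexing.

l=1 r=8: '2'=='2', l++,r--
l=2 r=7: '2'=='2', l++,r--
l=3 r=6: '4'=='4', l++,r--
l=4 r=5: '4'!='2', stop

not a palindrome (mismatch at 4,5)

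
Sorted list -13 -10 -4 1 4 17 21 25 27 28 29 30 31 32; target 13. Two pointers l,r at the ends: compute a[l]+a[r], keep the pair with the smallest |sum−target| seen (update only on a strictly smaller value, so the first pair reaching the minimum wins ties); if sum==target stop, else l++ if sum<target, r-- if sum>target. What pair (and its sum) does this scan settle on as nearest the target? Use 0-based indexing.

l=0 r=13: -13+32=19 d=6 *, r--
l=0 r=12: -13+31=18 d=5 *, r--
l=0 r=11: -13+30=17 d=4 *, r--
l=0 r=10: -13+29=16 d=3 *, r--
l=0 r=9: -13+28=15 d=2 *, r--
l=0 r=8: -13+27=14 d=1 *, r--
l=0 r=7: -13+25=12 d=1, l++
l=1 r=7: -10+25=15 d=2, r--
l=1 r=6: -10+21=11 d=2, l++
l=2 r=6: -4+21=17 d=4, r--
l=2 r=5: -4+17=13 d=0 *, stop

pair (-4, 17) with sum 13 (|Δ|=0)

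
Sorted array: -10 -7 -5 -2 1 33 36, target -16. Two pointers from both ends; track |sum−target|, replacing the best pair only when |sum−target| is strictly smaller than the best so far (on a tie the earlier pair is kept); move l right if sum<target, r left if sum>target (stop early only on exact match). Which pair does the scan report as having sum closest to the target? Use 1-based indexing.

pair (-10, -5) with sum -15 (|Δ|=1)

l=1 r=7: -10+36=26 d=42 *, r--
l=1 r=6: -10+33=23 d=39 *, r--
l=1 r=5: -10+1=-9 d=7 *, r--
l=1 r=4: -10+-2=-12 d=4 *, r--
l=1 r=3: -10+-5=-15 d=1 *, r--
l=1 r=2: -10+-7=-17 d=1, l++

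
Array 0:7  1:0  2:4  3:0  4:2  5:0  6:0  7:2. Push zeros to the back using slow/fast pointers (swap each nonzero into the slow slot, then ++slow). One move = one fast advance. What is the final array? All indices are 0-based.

[7, 4, 2, 2, 0, 0, 0, 0]

(s=0,f=0) a[fast]=7≠0 swap→a[0]=7 → slow++,fast++
(s=1,f=1) a[fast]=0 → fast++
(s=1,f=2) a[fast]=4≠0 swap→a[1]=4 → slow++,fast++
(s=2,f=3) a[fast]=0 → fast++
(s=2,f=4) a[fast]=2≠0 swap→a[2]=2 → slow++,fast++
(s=3,f=5) a[fast]=0 → fast++
(s=3,f=6) a[fast]=0 → fast++
(s=3,f=7) a[fast]=2≠0 swap→a[3]=2 → slow++,fast++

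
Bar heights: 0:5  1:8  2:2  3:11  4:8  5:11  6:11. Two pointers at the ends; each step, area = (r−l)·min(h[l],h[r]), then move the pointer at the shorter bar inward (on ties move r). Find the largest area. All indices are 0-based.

max area = 40

l=0 r=6: min(5,11)*6=30 best=30 *, l++
l=1 r=6: min(8,11)*5=40 best=40 *, l++
l=2 r=6: min(2,11)*4=8 best=40, l++
l=3 r=6: min(11,11)*3=33 best=40, r--
l=3 r=5: min(11,11)*2=22 best=40, r--
l=3 r=4: min(11,8)*1=8 best=40, r--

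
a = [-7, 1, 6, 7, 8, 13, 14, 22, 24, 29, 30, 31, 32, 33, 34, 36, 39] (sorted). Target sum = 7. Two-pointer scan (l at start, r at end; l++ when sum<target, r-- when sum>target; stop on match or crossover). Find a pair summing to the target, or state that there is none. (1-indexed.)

[1,17] -7+39=32 >7 → r--
[1,16] -7+36=29 >7 → r--
[1,15] -7+34=27 >7 → r--
[1,14] -7+33=26 >7 → r--
[1,13] -7+32=25 >7 → r--
[1,12] -7+31=24 >7 → r--
[1,11] -7+30=23 >7 → r--
[1,10] -7+29=22 >7 → r--
[1,9] -7+24=17 >7 → r--
[1,8] -7+22=15 >7 → r--
[1,7] -7+14=7 → found

(-7, 14)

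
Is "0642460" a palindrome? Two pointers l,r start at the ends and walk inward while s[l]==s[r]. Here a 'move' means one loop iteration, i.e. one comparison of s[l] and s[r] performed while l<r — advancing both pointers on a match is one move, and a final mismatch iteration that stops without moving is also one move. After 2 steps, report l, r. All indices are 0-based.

l=2, r=4

[0,6] '0'=='0' → l++,r--
[1,5] '6'=='6' → l++,r--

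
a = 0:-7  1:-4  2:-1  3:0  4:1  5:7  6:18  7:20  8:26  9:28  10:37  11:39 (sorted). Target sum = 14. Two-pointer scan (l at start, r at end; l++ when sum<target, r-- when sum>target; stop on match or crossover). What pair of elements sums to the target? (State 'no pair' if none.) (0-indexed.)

(-4, 18)

l=0 r=11: -7+39=32 >14, r--
l=0 r=10: -7+37=30 >14, r--
l=0 r=9: -7+28=21 >14, r--
l=0 r=8: -7+26=19 >14, r--
l=0 r=7: -7+20=13 <14, l++
l=1 r=7: -4+20=16 >14, r--
l=1 r=6: -4+18=14, found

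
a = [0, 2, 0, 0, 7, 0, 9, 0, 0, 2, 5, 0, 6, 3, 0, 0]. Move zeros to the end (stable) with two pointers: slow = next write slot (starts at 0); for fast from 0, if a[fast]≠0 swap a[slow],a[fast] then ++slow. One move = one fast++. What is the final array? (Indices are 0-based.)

[2, 7, 9, 2, 5, 6, 3, 0, 0, 0, 0, 0, 0, 0, 0, 0]

slow=0 fast=0: a[fast]=0, fast++
slow=0 fast=1: a[fast]=2≠0 swap→a[0]=2, slow++,fast++
slow=1 fast=2: a[fast]=0, fast++
slow=1 fast=3: a[fast]=0, fast++
slow=1 fast=4: a[fast]=7≠0 swap→a[1]=7, slow++,fast++
slow=2 fast=5: a[fast]=0, fast++
slow=2 fast=6: a[fast]=9≠0 swap→a[2]=9, slow++,fast++
slow=3 fast=7: a[fast]=0, fast++
slow=3 fast=8: a[fast]=0, fast++
slow=3 fast=9: a[fast]=2≠0 swap→a[3]=2, slow++,fast++
slow=4 fast=10: a[fast]=5≠0 swap→a[4]=5, slow++,fast++
slow=5 fast=11: a[fast]=0, fast++
slow=5 fast=12: a[fast]=6≠0 swap→a[5]=6, slow++,fast++
slow=6 fast=13: a[fast]=3≠0 swap→a[6]=3, slow++,fast++
slow=7 fast=14: a[fast]=0, fast++
slow=7 fast=15: a[fast]=0, fast++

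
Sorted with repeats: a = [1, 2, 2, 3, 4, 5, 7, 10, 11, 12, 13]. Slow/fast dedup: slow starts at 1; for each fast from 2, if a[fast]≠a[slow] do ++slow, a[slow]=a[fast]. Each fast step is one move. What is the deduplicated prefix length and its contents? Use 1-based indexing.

length 10; prefix = [1, 2, 3, 4, 5, 7, 10, 11, 12, 13]

(s=1,f=2) a[fast]=2≠a[slow]=1 write a[2]=2 → slow++,fast++
(s=2,f=3) a[fast]=2=a[slow] dup → fast++
(s=2,f=4) a[fast]=3≠a[slow]=2 write a[3]=3 → slow++,fast++
(s=3,f=5) a[fast]=4≠a[slow]=3 write a[4]=4 → slow++,fast++
(s=4,f=6) a[fast]=5≠a[slow]=4 write a[5]=5 → slow++,fast++
(s=5,f=7) a[fast]=7≠a[slow]=5 write a[6]=7 → slow++,fast++
(s=6,f=8) a[fast]=10≠a[slow]=7 write a[7]=10 → slow++,fast++
(s=7,f=9) a[fast]=11≠a[slow]=10 write a[8]=11 → slow++,fast++
(s=8,f=10) a[fast]=12≠a[slow]=11 write a[9]=12 → slow++,fast++
(s=9,f=11) a[fast]=13≠a[slow]=12 write a[10]=13 → slow++,fast++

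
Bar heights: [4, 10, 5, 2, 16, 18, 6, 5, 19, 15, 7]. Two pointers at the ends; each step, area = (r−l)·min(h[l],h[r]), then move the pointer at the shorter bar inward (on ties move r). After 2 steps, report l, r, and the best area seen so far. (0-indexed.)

[0,10] min(4,7)*10=40 best=40 * → l++
[1,10] min(10,7)*9=63 best=63 * → r--

l=1, r=9, best area=63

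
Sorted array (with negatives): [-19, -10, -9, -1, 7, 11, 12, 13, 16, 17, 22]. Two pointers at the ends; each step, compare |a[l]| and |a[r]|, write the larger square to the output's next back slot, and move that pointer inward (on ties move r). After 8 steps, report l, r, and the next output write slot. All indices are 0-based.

l=0 r=10: |-19|<=|22| out[10]=484, r--
l=0 r=9: |-19|>|17| out[9]=361, l++
l=1 r=9: |-10|<=|17| out[8]=289, r--
l=1 r=8: |-10|<=|16| out[7]=256, r--
l=1 r=7: |-10|<=|13| out[6]=169, r--
l=1 r=6: |-10|<=|12| out[5]=144, r--
l=1 r=5: |-10|<=|11| out[4]=121, r--
l=1 r=4: |-10|>|7| out[3]=100, l++

l=2, r=4, next write slot=2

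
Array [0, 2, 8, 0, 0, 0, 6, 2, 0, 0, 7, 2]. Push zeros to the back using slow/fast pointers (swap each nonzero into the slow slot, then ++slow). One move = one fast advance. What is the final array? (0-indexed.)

slow=0 fast=0: a[fast]=0, fast++
slow=0 fast=1: a[fast]=2≠0 swap→a[0]=2, slow++,fast++
slow=1 fast=2: a[fast]=8≠0 swap→a[1]=8, slow++,fast++
slow=2 fast=3: a[fast]=0, fast++
slow=2 fast=4: a[fast]=0, fast++
slow=2 fast=5: a[fast]=0, fast++
slow=2 fast=6: a[fast]=6≠0 swap→a[2]=6, slow++,fast++
slow=3 fast=7: a[fast]=2≠0 swap→a[3]=2, slow++,fast++
slow=4 fast=8: a[fast]=0, fast++
slow=4 fast=9: a[fast]=0, fast++
slow=4 fast=10: a[fast]=7≠0 swap→a[4]=7, slow++,fast++
slow=5 fast=11: a[fast]=2≠0 swap→a[5]=2, slow++,fast++

[2, 8, 6, 2, 7, 2, 0, 0, 0, 0, 0, 0]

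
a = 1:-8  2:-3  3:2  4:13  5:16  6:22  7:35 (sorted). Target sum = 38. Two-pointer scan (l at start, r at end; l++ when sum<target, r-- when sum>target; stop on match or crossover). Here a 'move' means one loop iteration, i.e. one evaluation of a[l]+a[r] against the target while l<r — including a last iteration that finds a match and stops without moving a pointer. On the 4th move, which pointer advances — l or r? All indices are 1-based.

r

l=1 r=7: -8+35=27 <38, l++
l=2 r=7: -3+35=32 <38, l++
l=3 r=7: 2+35=37 <38, l++
l=4 r=7: 13+35=48 >38, r--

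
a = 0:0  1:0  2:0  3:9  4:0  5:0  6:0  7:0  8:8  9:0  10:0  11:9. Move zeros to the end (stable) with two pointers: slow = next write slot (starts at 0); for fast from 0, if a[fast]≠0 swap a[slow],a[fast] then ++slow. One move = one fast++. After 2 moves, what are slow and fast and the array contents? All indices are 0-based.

slow=0 fast=0: a[fast]=0, fast++
slow=0 fast=1: a[fast]=0, fast++

slow=0, fast=2, a=[0, 0, 0, 9, 0, 0, 0, 0, 8, 0, 0, 9]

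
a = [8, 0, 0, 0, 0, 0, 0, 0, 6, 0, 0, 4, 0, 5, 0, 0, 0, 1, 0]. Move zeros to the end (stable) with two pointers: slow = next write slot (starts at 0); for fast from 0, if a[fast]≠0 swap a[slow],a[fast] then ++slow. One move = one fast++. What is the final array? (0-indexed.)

slow=0 fast=0: a[fast]=8≠0 swap→a[0]=8, slow++,fast++
slow=1 fast=1: a[fast]=0, fast++
slow=1 fast=2: a[fast]=0, fast++
slow=1 fast=3: a[fast]=0, fast++
slow=1 fast=4: a[fast]=0, fast++
slow=1 fast=5: a[fast]=0, fast++
slow=1 fast=6: a[fast]=0, fast++
slow=1 fast=7: a[fast]=0, fast++
slow=1 fast=8: a[fast]=6≠0 swap→a[1]=6, slow++,fast++
slow=2 fast=9: a[fast]=0, fast++
slow=2 fast=10: a[fast]=0, fast++
slow=2 fast=11: a[fast]=4≠0 swap→a[2]=4, slow++,fast++
slow=3 fast=12: a[fast]=0, fast++
slow=3 fast=13: a[fast]=5≠0 swap→a[3]=5, slow++,fast++
slow=4 fast=14: a[fast]=0, fast++
slow=4 fast=15: a[fast]=0, fast++
slow=4 fast=16: a[fast]=0, fast++
slow=4 fast=17: a[fast]=1≠0 swap→a[4]=1, slow++,fast++
slow=5 fast=18: a[fast]=0, fast++

[8, 6, 4, 5, 1, 0, 0, 0, 0, 0, 0, 0, 0, 0, 0, 0, 0, 0, 0]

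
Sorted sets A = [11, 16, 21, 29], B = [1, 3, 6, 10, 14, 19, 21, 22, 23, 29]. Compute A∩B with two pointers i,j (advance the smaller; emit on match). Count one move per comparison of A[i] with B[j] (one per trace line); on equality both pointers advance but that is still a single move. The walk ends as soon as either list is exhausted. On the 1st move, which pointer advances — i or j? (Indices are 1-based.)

[i=1,j=1] 11>1 → j++

j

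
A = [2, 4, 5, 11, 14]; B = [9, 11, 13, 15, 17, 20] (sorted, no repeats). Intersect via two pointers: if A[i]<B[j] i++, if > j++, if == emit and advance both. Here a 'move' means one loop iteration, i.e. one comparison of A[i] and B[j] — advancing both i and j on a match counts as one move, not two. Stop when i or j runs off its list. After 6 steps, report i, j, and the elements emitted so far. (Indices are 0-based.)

i=4, j=3, emitted=[11]

i=0 j=0: 2<9, i++
i=1 j=0: 4<9, i++
i=2 j=0: 5<9, i++
i=3 j=0: 11>9, j++
i=3 j=1: 11==11 emit, i++,j++
i=4 j=2: 14>13, j++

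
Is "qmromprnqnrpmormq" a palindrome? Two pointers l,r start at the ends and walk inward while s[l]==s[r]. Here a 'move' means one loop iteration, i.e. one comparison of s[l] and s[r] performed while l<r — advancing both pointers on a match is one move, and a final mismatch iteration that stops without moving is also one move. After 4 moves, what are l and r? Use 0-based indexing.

l=0 r=16: 'q'=='q', l++,r--
l=1 r=15: 'm'=='m', l++,r--
l=2 r=14: 'r'=='r', l++,r--
l=3 r=13: 'o'=='o', l++,r--

l=4, r=12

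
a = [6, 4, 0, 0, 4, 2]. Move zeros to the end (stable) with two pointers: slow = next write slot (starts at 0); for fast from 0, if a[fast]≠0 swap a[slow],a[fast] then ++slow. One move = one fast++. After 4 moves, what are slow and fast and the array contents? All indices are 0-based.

slow=2, fast=4, a=[6, 4, 0, 0, 4, 2]

(s=0,f=0) a[fast]=6≠0 swap→a[0]=6 → slow++,fast++
(s=1,f=1) a[fast]=4≠0 swap→a[1]=4 → slow++,fast++
(s=2,f=2) a[fast]=0 → fast++
(s=2,f=3) a[fast]=0 → fast++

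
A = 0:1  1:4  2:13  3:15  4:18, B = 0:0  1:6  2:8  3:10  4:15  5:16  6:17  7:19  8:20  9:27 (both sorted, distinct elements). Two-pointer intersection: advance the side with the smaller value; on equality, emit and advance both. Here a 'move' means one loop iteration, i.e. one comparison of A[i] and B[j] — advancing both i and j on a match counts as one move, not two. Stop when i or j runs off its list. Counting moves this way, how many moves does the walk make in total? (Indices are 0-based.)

[i=0,j=0] 1>0 → j++
[i=0,j=1] 1<6 → i++
[i=1,j=1] 4<6 → i++
[i=2,j=1] 13>6 → j++
[i=2,j=2] 13>8 → j++
[i=2,j=3] 13>10 → j++
[i=2,j=4] 13<15 → i++
[i=3,j=4] 15==15 emit → i++,j++
[i=4,j=5] 18>16 → j++
[i=4,j=6] 18>17 → j++
[i=4,j=7] 18<19 → i++

11 moves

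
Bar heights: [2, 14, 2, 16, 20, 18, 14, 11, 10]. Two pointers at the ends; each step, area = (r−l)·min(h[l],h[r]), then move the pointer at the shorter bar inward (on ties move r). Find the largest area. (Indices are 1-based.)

l=1 r=9: min(2,10)*8=16 best=16 *, l++
l=2 r=9: min(14,10)*7=70 best=70 *, r--
l=2 r=8: min(14,11)*6=66 best=70, r--
l=2 r=7: min(14,14)*5=70 best=70, r--
l=2 r=6: min(14,18)*4=56 best=70, l++
l=3 r=6: min(2,18)*3=6 best=70, l++
l=4 r=6: min(16,18)*2=32 best=70, l++
l=5 r=6: min(20,18)*1=18 best=70, r--

max area = 70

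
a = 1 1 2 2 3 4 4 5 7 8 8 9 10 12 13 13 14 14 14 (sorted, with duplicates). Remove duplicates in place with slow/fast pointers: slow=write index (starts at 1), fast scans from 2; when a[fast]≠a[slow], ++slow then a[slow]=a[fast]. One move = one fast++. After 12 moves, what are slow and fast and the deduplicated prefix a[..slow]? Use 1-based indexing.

slow=9, fast=14, prefix=[1, 2, 3, 4, 5, 7, 8, 9, 10]

slow=1 fast=2: a[fast]=1=a[slow] dup, fast++
slow=1 fast=3: a[fast]=2≠a[slow]=1 write a[2]=2, slow++,fast++
slow=2 fast=4: a[fast]=2=a[slow] dup, fast++
slow=2 fast=5: a[fast]=3≠a[slow]=2 write a[3]=3, slow++,fast++
slow=3 fast=6: a[fast]=4≠a[slow]=3 write a[4]=4, slow++,fast++
slow=4 fast=7: a[fast]=4=a[slow] dup, fast++
slow=4 fast=8: a[fast]=5≠a[slow]=4 write a[5]=5, slow++,fast++
slow=5 fast=9: a[fast]=7≠a[slow]=5 write a[6]=7, slow++,fast++
slow=6 fast=10: a[fast]=8≠a[slow]=7 write a[7]=8, slow++,fast++
slow=7 fast=11: a[fast]=8=a[slow] dup, fast++
slow=7 fast=12: a[fast]=9≠a[slow]=8 write a[8]=9, slow++,fast++
slow=8 fast=13: a[fast]=10≠a[slow]=9 write a[9]=10, slow++,fast++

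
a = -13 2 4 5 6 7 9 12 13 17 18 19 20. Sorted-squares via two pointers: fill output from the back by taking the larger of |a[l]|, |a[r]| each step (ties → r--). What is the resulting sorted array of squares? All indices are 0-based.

[4, 16, 25, 36, 49, 81, 144, 169, 169, 289, 324, 361, 400]

l=0 r=12: |-13|<=|20| out[12]=400, r--
l=0 r=11: |-13|<=|19| out[11]=361, r--
l=0 r=10: |-13|<=|18| out[10]=324, r--
l=0 r=9: |-13|<=|17| out[9]=289, r--
l=0 r=8: |-13|<=|13| out[8]=169, r--
l=0 r=7: |-13|>|12| out[7]=169, l++
l=1 r=7: |2|<=|12| out[6]=144, r--
l=1 r=6: |2|<=|9| out[5]=81, r--
l=1 r=5: |2|<=|7| out[4]=49, r--
l=1 r=4: |2|<=|6| out[3]=36, r--
l=1 r=3: |2|<=|5| out[2]=25, r--
l=1 r=2: |2|<=|4| out[1]=16, r--
l=1 r=1: |2|<=|2| out[0]=4, r--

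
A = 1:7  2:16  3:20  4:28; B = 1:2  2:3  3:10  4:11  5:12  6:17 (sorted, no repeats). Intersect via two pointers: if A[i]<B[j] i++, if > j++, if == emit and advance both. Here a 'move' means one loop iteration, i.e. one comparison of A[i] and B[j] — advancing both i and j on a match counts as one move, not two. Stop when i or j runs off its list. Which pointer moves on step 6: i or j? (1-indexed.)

i=1 j=1: 7>2, j++
i=1 j=2: 7>3, j++
i=1 j=3: 7<10, i++
i=2 j=3: 16>10, j++
i=2 j=4: 16>11, j++
i=2 j=5: 16>12, j++

j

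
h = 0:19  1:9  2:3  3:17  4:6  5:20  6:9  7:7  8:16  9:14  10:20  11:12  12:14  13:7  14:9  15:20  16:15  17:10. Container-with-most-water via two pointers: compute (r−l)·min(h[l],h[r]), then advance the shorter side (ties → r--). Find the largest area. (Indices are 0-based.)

max area = 285

l=0 r=17: min(19,10)*17=170 best=170 *, r--
l=0 r=16: min(19,15)*16=240 best=240 *, r--
l=0 r=15: min(19,20)*15=285 best=285 *, l++
l=1 r=15: min(9,20)*14=126 best=285, l++
l=2 r=15: min(3,20)*13=39 best=285, l++
l=3 r=15: min(17,20)*12=204 best=285, l++
l=4 r=15: min(6,20)*11=66 best=285, l++
l=5 r=15: min(20,20)*10=200 best=285, r--
l=5 r=14: min(20,9)*9=81 best=285, r--
l=5 r=13: min(20,7)*8=56 best=285, r--
l=5 r=12: min(20,14)*7=98 best=285, r--
l=5 r=11: min(20,12)*6=72 best=285, r--
l=5 r=10: min(20,20)*5=100 best=285, r--
l=5 r=9: min(20,14)*4=56 best=285, r--
l=5 r=8: min(20,16)*3=48 best=285, r--
l=5 r=7: min(20,7)*2=14 best=285, r--
l=5 r=6: min(20,9)*1=9 best=285, r--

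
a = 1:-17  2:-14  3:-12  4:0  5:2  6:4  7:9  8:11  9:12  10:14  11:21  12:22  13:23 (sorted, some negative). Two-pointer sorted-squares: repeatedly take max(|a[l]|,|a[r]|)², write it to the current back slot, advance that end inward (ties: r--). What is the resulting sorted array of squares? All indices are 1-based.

l=1 r=13: |-17|<=|23| out[13]=529, r--
l=1 r=12: |-17|<=|22| out[12]=484, r--
l=1 r=11: |-17|<=|21| out[11]=441, r--
l=1 r=10: |-17|>|14| out[10]=289, l++
l=2 r=10: |-14|<=|14| out[9]=196, r--
l=2 r=9: |-14|>|12| out[8]=196, l++
l=3 r=9: |-12|<=|12| out[7]=144, r--
l=3 r=8: |-12|>|11| out[6]=144, l++
l=4 r=8: |0|<=|11| out[5]=121, r--
l=4 r=7: |0|<=|9| out[4]=81, r--
l=4 r=6: |0|<=|4| out[3]=16, r--
l=4 r=5: |0|<=|2| out[2]=4, r--
l=4 r=4: |0|<=|0| out[1]=0, r--

[0, 4, 16, 81, 121, 144, 144, 196, 196, 289, 441, 484, 529]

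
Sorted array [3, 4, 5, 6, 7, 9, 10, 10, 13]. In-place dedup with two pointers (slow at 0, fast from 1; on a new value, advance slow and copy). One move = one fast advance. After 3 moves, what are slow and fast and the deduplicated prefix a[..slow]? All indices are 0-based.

slow=3, fast=4, prefix=[3, 4, 5, 6]

(s=0,f=1) a[fast]=4≠a[slow]=3 write a[1]=4 → slow++,fast++
(s=1,f=2) a[fast]=5≠a[slow]=4 write a[2]=5 → slow++,fast++
(s=2,f=3) a[fast]=6≠a[slow]=5 write a[3]=6 → slow++,fast++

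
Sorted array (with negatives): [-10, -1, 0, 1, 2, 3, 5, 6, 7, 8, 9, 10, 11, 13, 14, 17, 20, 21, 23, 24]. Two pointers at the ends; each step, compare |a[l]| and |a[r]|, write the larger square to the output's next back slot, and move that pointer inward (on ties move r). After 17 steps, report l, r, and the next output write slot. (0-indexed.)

l=1, r=3, next write slot=2

l=0 r=19: |-10|<=|24| out[19]=576, r--
l=0 r=18: |-10|<=|23| out[18]=529, r--
l=0 r=17: |-10|<=|21| out[17]=441, r--
l=0 r=16: |-10|<=|20| out[16]=400, r--
l=0 r=15: |-10|<=|17| out[15]=289, r--
l=0 r=14: |-10|<=|14| out[14]=196, r--
l=0 r=13: |-10|<=|13| out[13]=169, r--
l=0 r=12: |-10|<=|11| out[12]=121, r--
l=0 r=11: |-10|<=|10| out[11]=100, r--
l=0 r=10: |-10|>|9| out[10]=100, l++
l=1 r=10: |-1|<=|9| out[9]=81, r--
l=1 r=9: |-1|<=|8| out[8]=64, r--
l=1 r=8: |-1|<=|7| out[7]=49, r--
l=1 r=7: |-1|<=|6| out[6]=36, r--
l=1 r=6: |-1|<=|5| out[5]=25, r--
l=1 r=5: |-1|<=|3| out[4]=9, r--
l=1 r=4: |-1|<=|2| out[3]=4, r--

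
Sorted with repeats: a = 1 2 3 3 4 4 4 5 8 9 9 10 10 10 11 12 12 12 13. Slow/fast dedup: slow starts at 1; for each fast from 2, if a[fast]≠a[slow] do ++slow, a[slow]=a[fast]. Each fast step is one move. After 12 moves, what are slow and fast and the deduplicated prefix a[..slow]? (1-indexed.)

(s=1,f=2) a[fast]=2≠a[slow]=1 write a[2]=2 → slow++,fast++
(s=2,f=3) a[fast]=3≠a[slow]=2 write a[3]=3 → slow++,fast++
(s=3,f=4) a[fast]=3=a[slow] dup → fast++
(s=3,f=5) a[fast]=4≠a[slow]=3 write a[4]=4 → slow++,fast++
(s=4,f=6) a[fast]=4=a[slow] dup → fast++
(s=4,f=7) a[fast]=4=a[slow] dup → fast++
(s=4,f=8) a[fast]=5≠a[slow]=4 write a[5]=5 → slow++,fast++
(s=5,f=9) a[fast]=8≠a[slow]=5 write a[6]=8 → slow++,fast++
(s=6,f=10) a[fast]=9≠a[slow]=8 write a[7]=9 → slow++,fast++
(s=7,f=11) a[fast]=9=a[slow] dup → fast++
(s=7,f=12) a[fast]=10≠a[slow]=9 write a[8]=10 → slow++,fast++
(s=8,f=13) a[fast]=10=a[slow] dup → fast++

slow=8, fast=14, prefix=[1, 2, 3, 4, 5, 8, 9, 10]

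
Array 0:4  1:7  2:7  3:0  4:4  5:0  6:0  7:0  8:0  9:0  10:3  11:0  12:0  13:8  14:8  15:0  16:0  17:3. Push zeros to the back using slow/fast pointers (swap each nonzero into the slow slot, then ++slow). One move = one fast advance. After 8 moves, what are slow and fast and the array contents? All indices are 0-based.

slow=4, fast=8, a=[4, 7, 7, 4, 0, 0, 0, 0, 0, 0, 3, 0, 0, 8, 8, 0, 0, 3]

(s=0,f=0) a[fast]=4≠0 swap→a[0]=4 → slow++,fast++
(s=1,f=1) a[fast]=7≠0 swap→a[1]=7 → slow++,fast++
(s=2,f=2) a[fast]=7≠0 swap→a[2]=7 → slow++,fast++
(s=3,f=3) a[fast]=0 → fast++
(s=3,f=4) a[fast]=4≠0 swap→a[3]=4 → slow++,fast++
(s=4,f=5) a[fast]=0 → fast++
(s=4,f=6) a[fast]=0 → fast++
(s=4,f=7) a[fast]=0 → fast++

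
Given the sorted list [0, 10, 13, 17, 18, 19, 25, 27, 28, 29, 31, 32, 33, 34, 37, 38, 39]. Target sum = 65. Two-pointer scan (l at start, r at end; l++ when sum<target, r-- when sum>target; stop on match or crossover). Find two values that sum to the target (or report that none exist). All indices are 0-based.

[0,16] 0+39=39 <65 → l++
[1,16] 10+39=49 <65 → l++
[2,16] 13+39=52 <65 → l++
[3,16] 17+39=56 <65 → l++
[4,16] 18+39=57 <65 → l++
[5,16] 19+39=58 <65 → l++
[6,16] 25+39=64 <65 → l++
[7,16] 27+39=66 >65 → r--
[7,15] 27+38=65 → found

(27, 38)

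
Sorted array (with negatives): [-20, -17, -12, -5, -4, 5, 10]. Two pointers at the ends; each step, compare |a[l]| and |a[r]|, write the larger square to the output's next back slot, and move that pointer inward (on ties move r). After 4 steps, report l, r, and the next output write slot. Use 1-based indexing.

l=4, r=6, next write slot=3

l=1 r=7: |-20|>|10| out[7]=400, l++
l=2 r=7: |-17|>|10| out[6]=289, l++
l=3 r=7: |-12|>|10| out[5]=144, l++
l=4 r=7: |-5|<=|10| out[4]=100, r--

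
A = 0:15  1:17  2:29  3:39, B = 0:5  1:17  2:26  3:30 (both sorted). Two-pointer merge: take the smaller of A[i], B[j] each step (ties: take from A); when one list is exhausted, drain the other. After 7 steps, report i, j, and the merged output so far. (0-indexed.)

i=3, j=4, merged so far=[5, 15, 17, 17, 26, 29, 30]

[i=0,j=0] A[i]=15>B[j]=5 take 5 → j++
[i=0,j=1] A[i]=15<=B[j]=17 take 15 → i++
[i=1,j=1] A[i]=17<=B[j]=17 take 17 → i++
[i=2,j=1] A[i]=29>B[j]=17 take 17 → j++
[i=2,j=2] A[i]=29>B[j]=26 take 26 → j++
[i=2,j=3] A[i]=29<=B[j]=30 take 29 → i++
[i=3,j=3] A[i]=39>B[j]=30 take 30 → j++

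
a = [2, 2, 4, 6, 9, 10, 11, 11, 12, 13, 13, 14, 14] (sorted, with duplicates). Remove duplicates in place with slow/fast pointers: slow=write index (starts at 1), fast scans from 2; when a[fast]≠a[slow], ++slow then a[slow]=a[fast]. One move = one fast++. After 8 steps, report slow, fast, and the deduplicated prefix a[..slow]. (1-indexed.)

(s=1,f=2) a[fast]=2=a[slow] dup → fast++
(s=1,f=3) a[fast]=4≠a[slow]=2 write a[2]=4 → slow++,fast++
(s=2,f=4) a[fast]=6≠a[slow]=4 write a[3]=6 → slow++,fast++
(s=3,f=5) a[fast]=9≠a[slow]=6 write a[4]=9 → slow++,fast++
(s=4,f=6) a[fast]=10≠a[slow]=9 write a[5]=10 → slow++,fast++
(s=5,f=7) a[fast]=11≠a[slow]=10 write a[6]=11 → slow++,fast++
(s=6,f=8) a[fast]=11=a[slow] dup → fast++
(s=6,f=9) a[fast]=12≠a[slow]=11 write a[7]=12 → slow++,fast++

slow=7, fast=10, prefix=[2, 4, 6, 9, 10, 11, 12]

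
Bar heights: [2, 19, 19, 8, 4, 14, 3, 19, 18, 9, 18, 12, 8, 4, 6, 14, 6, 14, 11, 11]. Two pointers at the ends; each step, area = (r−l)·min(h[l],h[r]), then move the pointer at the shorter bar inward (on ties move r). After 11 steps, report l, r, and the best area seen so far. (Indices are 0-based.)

l=0 r=19: min(2,11)*19=38 best=38 *, l++
l=1 r=19: min(19,11)*18=198 best=198 *, r--
l=1 r=18: min(19,11)*17=187 best=198, r--
l=1 r=17: min(19,14)*16=224 best=224 *, r--
l=1 r=16: min(19,6)*15=90 best=224, r--
l=1 r=15: min(19,14)*14=196 best=224, r--
l=1 r=14: min(19,6)*13=78 best=224, r--
l=1 r=13: min(19,4)*12=48 best=224, r--
l=1 r=12: min(19,8)*11=88 best=224, r--
l=1 r=11: min(19,12)*10=120 best=224, r--
l=1 r=10: min(19,18)*9=162 best=224, r--

l=1, r=9, best area=224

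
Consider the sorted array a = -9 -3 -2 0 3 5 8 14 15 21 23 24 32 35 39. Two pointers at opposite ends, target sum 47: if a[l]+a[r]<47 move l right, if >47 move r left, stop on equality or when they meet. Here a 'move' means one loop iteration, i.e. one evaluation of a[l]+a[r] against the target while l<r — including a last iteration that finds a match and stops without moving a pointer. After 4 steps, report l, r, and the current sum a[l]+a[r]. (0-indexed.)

[0,14] -9+39=30 <47 → l++
[1,14] -3+39=36 <47 → l++
[2,14] -2+39=37 <47 → l++
[3,14] 0+39=39 <47 → l++

l=4, r=14, sum=42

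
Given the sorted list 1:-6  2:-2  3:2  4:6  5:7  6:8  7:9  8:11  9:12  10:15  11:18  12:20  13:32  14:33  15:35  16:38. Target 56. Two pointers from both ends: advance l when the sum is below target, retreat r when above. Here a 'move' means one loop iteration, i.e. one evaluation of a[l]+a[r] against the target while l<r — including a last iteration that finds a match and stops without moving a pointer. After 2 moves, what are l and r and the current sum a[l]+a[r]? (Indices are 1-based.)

l=1 r=16: -6+38=32 <56, l++
l=2 r=16: -2+38=36 <56, l++

l=3, r=16, sum=40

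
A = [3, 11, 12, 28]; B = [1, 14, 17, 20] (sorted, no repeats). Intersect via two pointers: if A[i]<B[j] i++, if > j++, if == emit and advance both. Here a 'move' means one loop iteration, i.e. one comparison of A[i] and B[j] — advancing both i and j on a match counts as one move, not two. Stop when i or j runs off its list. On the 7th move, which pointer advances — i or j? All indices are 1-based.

i=1 j=1: 3>1, j++
i=1 j=2: 3<14, i++
i=2 j=2: 11<14, i++
i=3 j=2: 12<14, i++
i=4 j=2: 28>14, j++
i=4 j=3: 28>17, j++
i=4 j=4: 28>20, j++

j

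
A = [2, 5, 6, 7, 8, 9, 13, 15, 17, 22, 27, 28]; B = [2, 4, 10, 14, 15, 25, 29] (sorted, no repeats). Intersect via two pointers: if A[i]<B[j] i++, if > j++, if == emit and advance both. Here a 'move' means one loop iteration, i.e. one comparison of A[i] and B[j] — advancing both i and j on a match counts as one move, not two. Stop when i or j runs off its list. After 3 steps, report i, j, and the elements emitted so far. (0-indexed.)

i=0 j=0: 2==2 emit, i++,j++
i=1 j=1: 5>4, j++
i=1 j=2: 5<10, i++

i=2, j=2, emitted=[2]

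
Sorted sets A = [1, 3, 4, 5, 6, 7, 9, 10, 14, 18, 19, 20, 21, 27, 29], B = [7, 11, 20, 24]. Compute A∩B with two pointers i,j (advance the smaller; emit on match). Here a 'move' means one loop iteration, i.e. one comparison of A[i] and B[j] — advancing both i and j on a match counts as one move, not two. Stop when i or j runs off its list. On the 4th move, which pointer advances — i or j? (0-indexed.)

[i=0,j=0] 1<7 → i++
[i=1,j=0] 3<7 → i++
[i=2,j=0] 4<7 → i++
[i=3,j=0] 5<7 → i++

i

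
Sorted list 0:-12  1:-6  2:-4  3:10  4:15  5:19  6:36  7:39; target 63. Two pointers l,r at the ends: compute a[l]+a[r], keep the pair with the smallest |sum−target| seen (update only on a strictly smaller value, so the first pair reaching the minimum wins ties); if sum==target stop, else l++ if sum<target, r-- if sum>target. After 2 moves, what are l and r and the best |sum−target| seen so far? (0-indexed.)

l=2, r=7, best |Δ|=30

l=0 r=7: -12+39=27 d=36 *, l++
l=1 r=7: -6+39=33 d=30 *, l++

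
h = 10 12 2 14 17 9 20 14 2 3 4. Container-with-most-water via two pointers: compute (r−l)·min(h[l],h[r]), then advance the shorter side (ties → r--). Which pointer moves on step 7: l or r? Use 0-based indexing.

r

l=0 r=10: min(10,4)*10=40 best=40 *, r--
l=0 r=9: min(10,3)*9=27 best=40, r--
l=0 r=8: min(10,2)*8=16 best=40, r--
l=0 r=7: min(10,14)*7=70 best=70 *, l++
l=1 r=7: min(12,14)*6=72 best=72 *, l++
l=2 r=7: min(2,14)*5=10 best=72, l++
l=3 r=7: min(14,14)*4=56 best=72, r--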